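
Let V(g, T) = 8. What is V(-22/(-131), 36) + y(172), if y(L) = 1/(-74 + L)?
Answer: 785/98 ≈ 8.0102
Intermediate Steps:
V(-22/(-131), 36) + y(172) = 8 + 1/(-74 + 172) = 8 + 1/98 = 785/98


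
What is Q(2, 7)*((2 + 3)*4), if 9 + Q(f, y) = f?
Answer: -140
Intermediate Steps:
Q(f, y) = -9 + f
Q(2, 7)*((2 + 3)*4) = (-9 + 2)*((2 + 3)*4) = -35*4 = -7*20 = -140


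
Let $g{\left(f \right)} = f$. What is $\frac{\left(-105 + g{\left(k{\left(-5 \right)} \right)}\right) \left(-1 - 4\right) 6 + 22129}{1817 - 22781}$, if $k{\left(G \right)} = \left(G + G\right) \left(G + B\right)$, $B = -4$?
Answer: $- \frac{22579}{20964} \approx -1.077$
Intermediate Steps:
$k{\left(G \right)} = 2 G \left(-4 + G\right)$ ($k{\left(G \right)} = \left(G + G\right) \left(G - 4\right) = 2 G \left(-4 + G\right)$)
$\frac{\left(-105 + g{\left(k{\left(-5 \right)} \right)}\right) \left(-1 - 4\right) 6 + 22129}{1817 - 22781} = \frac{\left(-105 + 2 \left(-5\right) \left(-4 - 5\right)\right) \left(-1 - 4\right) 6 + 22129}{1817 - 22781} = \frac{\left(-105 + 2 \left(-5\right) \left(-9\right)\right) \left(\left(-5\right) 6\right) + 22129}{-20964} = \left(\left(-105 + 90\right) \left(-30\right) + 22129\right) \left(- \frac{1}{20964}\right) = \left(\left(-15\right) \left(-30\right) + 22129\right) \left(- \frac{1}{20964}\right) = \left(450 + 22129\right) \left(- \frac{1}{20964}\right) = 22579 \left(- \frac{1}{20964}\right) = - \frac{22579}{20964}$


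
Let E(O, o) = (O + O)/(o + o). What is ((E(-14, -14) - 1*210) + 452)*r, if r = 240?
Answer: 58320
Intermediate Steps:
E(O, o) = O/o (E(O, o) = (2*O)/((2*o)) = (2*O)*(1/(2*o)) = O/o)
((E(-14, -14) - 1*210) + 452)*r = ((-14/(-14) - 1*210) + 452)*240 = ((-14*(-1/14) - 210) + 452)*240 = ((1 - 210) + 452)*240 = (-209 + 452)*240 = 243*240 = 58320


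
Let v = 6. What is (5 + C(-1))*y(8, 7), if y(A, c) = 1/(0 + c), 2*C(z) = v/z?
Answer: 2/7 ≈ 0.28571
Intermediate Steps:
C(z) = 3/z (C(z) = (6/z)/2 = 3/z)
y(A, c) = 1/c
(5 + C(-1))*y(8, 7) = (5 + 3/(-1))/7 = (5 + 3*(-1))*(⅐) = (5 - 3)*(⅐) = 2*(⅐) = 2/7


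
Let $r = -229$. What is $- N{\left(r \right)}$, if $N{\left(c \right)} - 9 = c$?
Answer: $220$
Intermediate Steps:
$N{\left(c \right)} = 9 + c$
$- N{\left(r \right)} = - (9 - 229) = \left(-1\right) \left(-220\right) = 220$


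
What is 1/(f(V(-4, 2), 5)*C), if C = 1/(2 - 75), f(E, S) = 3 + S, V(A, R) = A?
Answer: -73/8 ≈ -9.1250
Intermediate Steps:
C = -1/73 (C = 1/(-73) = -1/73 ≈ -0.013699)
1/(f(V(-4, 2), 5)*C) = 1/((3 + 5)*(-1/73)) = 1/(8*(-1/73)) = 1/(-8/73) = -73/8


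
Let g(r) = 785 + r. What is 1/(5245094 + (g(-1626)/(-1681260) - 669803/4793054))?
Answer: 82228264980/431294967827191453 ≈ 1.9065e-7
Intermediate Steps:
1/(5245094 + (g(-1626)/(-1681260) - 669803/4793054)) = 1/(5245094 + ((785 - 1626)/(-1681260) - 669803/4793054)) = 1/(5245094 + (-841*(-1/1681260) - 669803*1/4793054)) = 1/(5245094 + (841/1681260 - 669803/4793054)) = 1/(5245094 - 11449816667/82228264980) = 1/(431294967827191453/82228264980) = 82228264980/431294967827191453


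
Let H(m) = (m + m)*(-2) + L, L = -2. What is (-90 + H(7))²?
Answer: 14400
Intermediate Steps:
H(m) = -2 - 4*m (H(m) = (m + m)*(-2) - 2 = (2*m)*(-2) - 2 = -4*m - 2 = -2 - 4*m)
(-90 + H(7))² = (-90 + (-2 - 4*7))² = (-90 + (-2 - 28))² = (-90 - 30)² = (-120)² = 14400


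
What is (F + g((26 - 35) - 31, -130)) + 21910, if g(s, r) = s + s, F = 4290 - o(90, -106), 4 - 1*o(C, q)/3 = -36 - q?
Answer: 26318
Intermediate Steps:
o(C, q) = 120 + 3*q (o(C, q) = 12 - 3*(-36 - q) = 12 + (108 + 3*q) = 120 + 3*q)
F = 4488 (F = 4290 - (120 + 3*(-106)) = 4290 - (120 - 318) = 4290 - 1*(-198) = 4290 + 198 = 4488)
g(s, r) = 2*s
(F + g((26 - 35) - 31, -130)) + 21910 = (4488 + 2*((26 - 35) - 31)) + 21910 = (4488 + 2*(-9 - 31)) + 21910 = (4488 + 2*(-40)) + 21910 = (4488 - 80) + 21910 = 4408 + 21910 = 26318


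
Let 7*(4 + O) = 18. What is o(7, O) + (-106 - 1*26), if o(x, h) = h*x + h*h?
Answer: -6858/49 ≈ -139.96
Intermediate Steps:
O = -10/7 (O = -4 + (1/7)*18 = -4 + 18/7 = -10/7 ≈ -1.4286)
o(x, h) = h**2 + h*x (o(x, h) = h*x + h**2 = h**2 + h*x)
o(7, O) + (-106 - 1*26) = -10*(-10/7 + 7)/7 + (-106 - 1*26) = -10/7*39/7 + (-106 - 26) = -390/49 - 132 = -6858/49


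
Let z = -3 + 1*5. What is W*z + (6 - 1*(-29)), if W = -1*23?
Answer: -11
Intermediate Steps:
W = -23
z = 2 (z = -3 + 5 = 2)
W*z + (6 - 1*(-29)) = -23*2 + (6 - 1*(-29)) = -46 + (6 + 29) = -46 + 35 = -11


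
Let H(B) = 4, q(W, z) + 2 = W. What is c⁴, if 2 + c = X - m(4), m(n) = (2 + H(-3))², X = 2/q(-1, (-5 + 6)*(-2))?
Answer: 181063936/81 ≈ 2.2354e+6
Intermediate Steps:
q(W, z) = -2 + W
X = -⅔ (X = 2/(-2 - 1) = 2/(-3) = 2*(-⅓) = -⅔ ≈ -0.66667)
m(n) = 36 (m(n) = (2 + 4)² = 6² = 36)
c = -116/3 (c = -2 + (-⅔ - 1*36) = -2 + (-⅔ - 36) = -2 - 110/3 = -116/3 ≈ -38.667)
c⁴ = (-116/3)⁴ = 181063936/81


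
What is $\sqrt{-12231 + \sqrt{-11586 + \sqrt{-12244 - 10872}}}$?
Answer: $\sqrt{-12231 + \sqrt{2} \sqrt{-5793 + i \sqrt{5779}}} \approx 0.4867 + 110.59 i$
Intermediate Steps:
$\sqrt{-12231 + \sqrt{-11586 + \sqrt{-12244 - 10872}}} = \sqrt{-12231 + \sqrt{-11586 + \sqrt{-23116}}} = \sqrt{-12231 + \sqrt{-11586 + 2 i \sqrt{5779}}}$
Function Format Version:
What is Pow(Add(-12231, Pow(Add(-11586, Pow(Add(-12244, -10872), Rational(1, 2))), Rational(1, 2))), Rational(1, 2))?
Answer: Pow(Add(-12231, Mul(Pow(2, Rational(1, 2)), Pow(Add(-5793, Mul(I, Pow(5779, Rational(1, 2)))), Rational(1, 2)))), Rational(1, 2)) ≈ Add(0.4867, Mul(110.59, I))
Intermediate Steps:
Pow(Add(-12231, Pow(Add(-11586, Pow(Add(-12244, -10872), Rational(1, 2))), Rational(1, 2))), Rational(1, 2)) = Pow(Add(-12231, Pow(Add(-11586, Pow(-23116, Rational(1, 2))), Rational(1, 2))), Rational(1, 2)) = Pow(Add(-12231, Pow(Add(-11586, Mul(2, I, Pow(5779, Rational(1, 2)))), Rational(1, 2))), Rational(1, 2))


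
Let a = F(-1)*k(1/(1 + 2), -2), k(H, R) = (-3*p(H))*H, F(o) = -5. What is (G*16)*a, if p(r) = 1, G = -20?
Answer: -1600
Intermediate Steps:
k(H, R) = -3*H (k(H, R) = (-3*1)*H = -3*H)
a = 5 (a = -(-15)/(1 + 2) = -(-15)/3 = -5*(-1) = 5)
(G*16)*a = -20*16*5 = -320*5 = -1600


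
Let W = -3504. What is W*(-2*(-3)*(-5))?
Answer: 105120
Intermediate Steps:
W*(-2*(-3)*(-5)) = -3504*(-2*(-3))*(-5) = -21024*(-5) = -3504*(-30) = 105120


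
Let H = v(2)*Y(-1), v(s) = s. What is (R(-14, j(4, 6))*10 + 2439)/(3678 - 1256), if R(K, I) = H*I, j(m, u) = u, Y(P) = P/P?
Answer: 2559/2422 ≈ 1.0566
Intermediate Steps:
Y(P) = 1
H = 2 (H = 2*1 = 2)
R(K, I) = 2*I
(R(-14, j(4, 6))*10 + 2439)/(3678 - 1256) = ((2*6)*10 + 2439)/(3678 - 1256) = (12*10 + 2439)/2422 = (120 + 2439)*(1/2422) = 2559*(1/2422) = 2559/2422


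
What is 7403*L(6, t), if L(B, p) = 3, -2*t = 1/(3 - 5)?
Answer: 22209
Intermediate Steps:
t = ¼ (t = -1/(2*(3 - 5)) = -½/(-2) = -½*(-½) = ¼ ≈ 0.25000)
7403*L(6, t) = 7403*3 = 22209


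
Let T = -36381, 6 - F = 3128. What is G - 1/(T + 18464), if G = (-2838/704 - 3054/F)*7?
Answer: -2732424949/127855712 ≈ -21.371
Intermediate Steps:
F = -3122 (F = 6 - 1*3128 = 6 - 3128 = -3122)
G = -152505/7136 (G = (-2838/704 - 3054/(-3122))*7 = (-2838*1/704 - 3054*(-1/3122))*7 = (-129/32 + 1527/1561)*7 = -152505/49952*7 = -152505/7136 ≈ -21.371)
G - 1/(T + 18464) = -152505/7136 - 1/(-36381 + 18464) = -152505/7136 - 1/(-17917) = -152505/7136 - 1*(-1/17917) = -152505/7136 + 1/17917 = -2732424949/127855712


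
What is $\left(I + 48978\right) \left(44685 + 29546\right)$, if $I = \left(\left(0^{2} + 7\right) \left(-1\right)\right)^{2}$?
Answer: $3639323237$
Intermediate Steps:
$I = 49$ ($I = \left(\left(0 + 7\right) \left(-1\right)\right)^{2} = \left(7 \left(-1\right)\right)^{2} = \left(-7\right)^{2} = 49$)
$\left(I + 48978\right) \left(44685 + 29546\right) = \left(49 + 48978\right) \left(44685 + 29546\right) = 49027 \cdot 74231 = 3639323237$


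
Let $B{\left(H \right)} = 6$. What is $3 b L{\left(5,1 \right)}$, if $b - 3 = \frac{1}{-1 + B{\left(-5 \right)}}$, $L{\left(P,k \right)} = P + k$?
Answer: $\frac{288}{5} \approx 57.6$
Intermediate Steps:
$b = \frac{16}{5}$ ($b = 3 + \frac{1}{-1 + 6} = 3 + \frac{1}{5} = \frac{16}{5} \approx 3.2$)
$3 b L{\left(5,1 \right)} = 3 \cdot \frac{16}{5} \left(5 + 1\right) = \frac{48}{5} \cdot 6 = \frac{288}{5}$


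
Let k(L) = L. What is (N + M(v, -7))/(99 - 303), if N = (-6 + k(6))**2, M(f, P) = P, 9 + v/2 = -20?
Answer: 7/204 ≈ 0.034314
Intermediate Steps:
v = -58 (v = -18 + 2*(-20) = -18 - 40 = -58)
N = 0 (N = (-6 + 6)**2 = 0**2 = 0)
(N + M(v, -7))/(99 - 303) = (0 - 7)/(99 - 303) = -7/(-204) = -7*(-1/204) = 7/204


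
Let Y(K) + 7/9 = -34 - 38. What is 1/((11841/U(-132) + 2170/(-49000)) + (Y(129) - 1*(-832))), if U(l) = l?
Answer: 34650/23197253 ≈ 0.0014937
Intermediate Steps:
Y(K) = -655/9 (Y(K) = -7/9 + (-34 - 38) = -7/9 - 72 = -655/9)
1/((11841/U(-132) + 2170/(-49000)) + (Y(129) - 1*(-832))) = 1/((11841/(-132) + 2170/(-49000)) + (-655/9 - 1*(-832))) = 1/((11841*(-1/132) + 2170*(-1/49000)) + (-655/9 + 832)) = 1/((-3947/44 - 31/700) + 6833/9) = 1/(-345533/3850 + 6833/9) = 1/(23197253/34650) = 34650/23197253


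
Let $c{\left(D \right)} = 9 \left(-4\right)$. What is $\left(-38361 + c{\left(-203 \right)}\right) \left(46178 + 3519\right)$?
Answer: $-1908215709$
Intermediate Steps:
$c{\left(D \right)} = -36$
$\left(-38361 + c{\left(-203 \right)}\right) \left(46178 + 3519\right) = \left(-38361 - 36\right) \left(46178 + 3519\right) = \left(-38397\right) 49697 = -1908215709$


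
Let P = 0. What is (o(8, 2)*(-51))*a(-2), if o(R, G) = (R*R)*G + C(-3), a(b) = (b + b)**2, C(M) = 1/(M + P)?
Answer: -104176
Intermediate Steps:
C(M) = 1/M (C(M) = 1/(M + 0) = 1/M)
a(b) = 4*b**2 (a(b) = (2*b)**2 = 4*b**2)
o(R, G) = -1/3 + G*R**2 (o(R, G) = (R*R)*G + 1/(-3) = R**2*G - 1/3 = G*R**2 - 1/3 = -1/3 + G*R**2)
(o(8, 2)*(-51))*a(-2) = ((-1/3 + 2*8**2)*(-51))*(4*(-2)**2) = ((-1/3 + 2*64)*(-51))*(4*4) = ((-1/3 + 128)*(-51))*16 = ((383/3)*(-51))*16 = -6511*16 = -104176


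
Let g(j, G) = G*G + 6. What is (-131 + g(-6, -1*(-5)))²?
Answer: 10000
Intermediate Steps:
g(j, G) = 6 + G² (g(j, G) = G² + 6 = 6 + G²)
(-131 + g(-6, -1*(-5)))² = (-131 + (6 + (-1*(-5))²))² = (-131 + (6 + 5²))² = (-131 + (6 + 25))² = (-131 + 31)² = (-100)² = 10000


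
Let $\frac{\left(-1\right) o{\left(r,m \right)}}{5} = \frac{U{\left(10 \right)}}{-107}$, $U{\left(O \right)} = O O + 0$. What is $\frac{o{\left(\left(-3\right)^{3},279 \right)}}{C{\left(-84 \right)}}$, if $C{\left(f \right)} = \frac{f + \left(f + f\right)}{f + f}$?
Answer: $\frac{1000}{321} \approx 3.1153$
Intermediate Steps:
$U{\left(O \right)} = O^{2}$ ($U{\left(O \right)} = O^{2} + 0 = O^{2}$)
$C{\left(f \right)} = \frac{3}{2}$ ($C{\left(f \right)} = \frac{f + 2 f}{2 f} = 3 f \frac{1}{2 f} = \frac{3}{2}$)
$o{\left(r,m \right)} = \frac{500}{107}$ ($o{\left(r,m \right)} = - 5 \frac{10^{2}}{-107} = - 5 \cdot 100 \left(- \frac{1}{107}\right) = \left(-5\right) \left(- \frac{100}{107}\right) = \frac{500}{107}$)
$\frac{o{\left(\left(-3\right)^{3},279 \right)}}{C{\left(-84 \right)}} = \frac{500}{107 \cdot \frac{3}{2}} = \frac{500}{107} \cdot \frac{2}{3} = \frac{1000}{321}$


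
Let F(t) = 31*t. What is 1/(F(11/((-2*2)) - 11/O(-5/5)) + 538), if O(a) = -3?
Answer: 12/6797 ≈ 0.0017655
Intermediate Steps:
1/(F(11/((-2*2)) - 11/O(-5/5)) + 538) = 1/(31*(11/((-2*2)) - 11/(-3)) + 538) = 1/(31*(11/(-4) - 11*(-1/3)) + 538) = 1/(31*(11*(-1/4) + 11/3) + 538) = 1/(31*(-11/4 + 11/3) + 538) = 1/(31*(11/12) + 538) = 1/(341/12 + 538) = 1/(6797/12) = 12/6797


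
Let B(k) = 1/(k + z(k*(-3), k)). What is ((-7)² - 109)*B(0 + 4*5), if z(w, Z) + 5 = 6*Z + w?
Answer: -⅘ ≈ -0.80000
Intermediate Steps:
z(w, Z) = -5 + w + 6*Z (z(w, Z) = -5 + (6*Z + w) = -5 + (w + 6*Z) = -5 + w + 6*Z)
B(k) = 1/(-5 + 4*k) (B(k) = 1/(k + (-5 + k*(-3) + 6*k)) = 1/(k + (-5 - 3*k + 6*k)) = 1/(k + (-5 + 3*k)) = 1/(-5 + 4*k))
((-7)² - 109)*B(0 + 4*5) = ((-7)² - 109)/(-5 + 4*(0 + 4*5)) = (49 - 109)/(-5 + 4*(0 + 20)) = -60/(-5 + 4*20) = -60/(-5 + 80) = -60/75 = -60*1/75 = -⅘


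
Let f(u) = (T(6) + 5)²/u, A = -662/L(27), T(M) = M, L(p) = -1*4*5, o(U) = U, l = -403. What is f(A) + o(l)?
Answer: -132183/331 ≈ -399.34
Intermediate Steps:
L(p) = -20 (L(p) = -4*5 = -20)
A = 331/10 (A = -662/(-20) = -662*(-1/20) = 331/10 ≈ 33.100)
f(u) = 121/u (f(u) = (6 + 5)²/u = 11²/u = 121/u)
f(A) + o(l) = 121/(331/10) - 403 = 121*(10/331) - 403 = 1210/331 - 403 = -132183/331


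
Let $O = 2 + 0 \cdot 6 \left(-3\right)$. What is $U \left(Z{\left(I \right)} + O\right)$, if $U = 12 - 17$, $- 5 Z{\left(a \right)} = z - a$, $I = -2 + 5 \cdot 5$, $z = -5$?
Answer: $-38$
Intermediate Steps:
$O = 2$ ($O = 2 + 0 \left(-3\right) = 2 + 0 = 2$)
$I = 23$ ($I = -2 + 25 = 23$)
$Z{\left(a \right)} = 1 + \frac{a}{5}$ ($Z{\left(a \right)} = - \frac{-5 - a}{5} = 1 + \frac{a}{5}$)
$U = -5$
$U \left(Z{\left(I \right)} + O\right) = - 5 \left(\left(1 + \frac{1}{5} \cdot 23\right) + 2\right) = - 5 \left(\left(1 + \frac{23}{5}\right) + 2\right) = - 5 \left(\frac{28}{5} + 2\right) = \left(-5\right) \frac{38}{5} = -38$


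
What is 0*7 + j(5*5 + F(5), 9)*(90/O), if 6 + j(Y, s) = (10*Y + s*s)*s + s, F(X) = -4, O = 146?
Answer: 117990/73 ≈ 1616.3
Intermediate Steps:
j(Y, s) = -6 + s + s*(s² + 10*Y) (j(Y, s) = -6 + ((10*Y + s*s)*s + s) = -6 + ((10*Y + s²)*s + s) = -6 + ((s² + 10*Y)*s + s) = -6 + (s*(s² + 10*Y) + s) = -6 + (s + s*(s² + 10*Y)) = -6 + s + s*(s² + 10*Y))
0*7 + j(5*5 + F(5), 9)*(90/O) = 0*7 + (-6 + 9 + 9³ + 10*(5*5 - 4)*9)*(90/146) = 0 + (-6 + 9 + 729 + 10*(25 - 4)*9)*(90*(1/146)) = 0 + (-6 + 9 + 729 + 10*21*9)*(45/73) = 0 + (-6 + 9 + 729 + 1890)*(45/73) = 0 + 2622*(45/73) = 0 + 117990/73 = 117990/73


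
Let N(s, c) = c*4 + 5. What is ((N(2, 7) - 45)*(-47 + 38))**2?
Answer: 11664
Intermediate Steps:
N(s, c) = 5 + 4*c (N(s, c) = 4*c + 5 = 5 + 4*c)
((N(2, 7) - 45)*(-47 + 38))**2 = (((5 + 4*7) - 45)*(-47 + 38))**2 = (((5 + 28) - 45)*(-9))**2 = ((33 - 45)*(-9))**2 = (-12*(-9))**2 = 108**2 = 11664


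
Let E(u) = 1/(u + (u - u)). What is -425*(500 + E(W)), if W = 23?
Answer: -4887925/23 ≈ -2.1252e+5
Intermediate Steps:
E(u) = 1/u (E(u) = 1/(u + 0) = 1/u)
-425*(500 + E(W)) = -425*(500 + 1/23) = -425*11501/23 = -4887925/23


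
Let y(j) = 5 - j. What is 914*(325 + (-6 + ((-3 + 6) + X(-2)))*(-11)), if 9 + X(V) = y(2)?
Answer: 387536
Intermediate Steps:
X(V) = -6 (X(V) = -9 + (5 - 1*2) = -9 + (5 - 2) = -9 + 3 = -6)
914*(325 + (-6 + ((-3 + 6) + X(-2)))*(-11)) = 914*(325 + (-6 + ((-3 + 6) - 6))*(-11)) = 914*(325 + (-6 + (3 - 6))*(-11)) = 914*(325 + (-6 - 3)*(-11)) = 914*(325 - 9*(-11)) = 914*(325 + 99) = 914*424 = 387536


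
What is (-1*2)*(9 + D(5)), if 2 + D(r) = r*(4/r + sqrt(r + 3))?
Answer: -22 - 20*sqrt(2) ≈ -50.284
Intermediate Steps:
D(r) = -2 + r*(sqrt(3 + r) + 4/r) (D(r) = -2 + r*(4/r + sqrt(r + 3)) = -2 + r*(4/r + sqrt(3 + r)) = -2 + r*(sqrt(3 + r) + 4/r))
(-1*2)*(9 + D(5)) = (-1*2)*(9 + (2 + 5*sqrt(3 + 5))) = -2*(9 + (2 + 5*sqrt(8))) = -2*(9 + (2 + 5*(2*sqrt(2)))) = -2*(9 + (2 + 10*sqrt(2))) = -2*(11 + 10*sqrt(2)) = -22 - 20*sqrt(2)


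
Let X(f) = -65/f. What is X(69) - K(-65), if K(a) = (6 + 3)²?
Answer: -5654/69 ≈ -81.942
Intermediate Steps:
K(a) = 81 (K(a) = 9² = 81)
X(69) - K(-65) = -65/69 - 1*81 = -65*1/69 - 81 = -65/69 - 81 = -5654/69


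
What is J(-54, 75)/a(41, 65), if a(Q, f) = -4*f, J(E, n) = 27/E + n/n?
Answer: -1/520 ≈ -0.0019231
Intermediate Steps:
J(E, n) = 1 + 27/E (J(E, n) = 27/E + 1 = 1 + 27/E)
J(-54, 75)/a(41, 65) = ((27 - 54)/(-54))/((-4*65)) = -1/54*(-27)/(-260) = (½)*(-1/260) = -1/520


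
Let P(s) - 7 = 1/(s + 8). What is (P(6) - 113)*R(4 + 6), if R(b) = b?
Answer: -7415/7 ≈ -1059.3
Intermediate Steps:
P(s) = 7 + 1/(8 + s) (P(s) = 7 + 1/(s + 8) = 7 + 1/(8 + s))
(P(6) - 113)*R(4 + 6) = ((57 + 7*6)/(8 + 6) - 113)*(4 + 6) = ((57 + 42)/14 - 113)*10 = ((1/14)*99 - 113)*10 = (99/14 - 113)*10 = -1483/14*10 = -7415/7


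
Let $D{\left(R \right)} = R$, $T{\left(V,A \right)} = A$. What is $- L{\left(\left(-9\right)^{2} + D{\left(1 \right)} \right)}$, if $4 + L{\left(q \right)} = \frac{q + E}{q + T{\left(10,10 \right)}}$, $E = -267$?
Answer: $\frac{553}{92} \approx 6.0109$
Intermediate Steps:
$L{\left(q \right)} = -4 + \frac{-267 + q}{10 + q}$ ($L{\left(q \right)} = -4 + \frac{q - 267}{q + 10} = -4 + \frac{-267 + q}{10 + q}$)
$- L{\left(\left(-9\right)^{2} + D{\left(1 \right)} \right)} = - \frac{-307 - 3 \left(\left(-9\right)^{2} + 1\right)}{10 + \left(\left(-9\right)^{2} + 1\right)} = - \frac{-307 - 3 \left(81 + 1\right)}{10 + \left(81 + 1\right)} = - \frac{-307 - 246}{10 + 82} = - \frac{-307 - 246}{92} = - \frac{-553}{92} = \left(-1\right) \left(- \frac{553}{92}\right) = \frac{553}{92}$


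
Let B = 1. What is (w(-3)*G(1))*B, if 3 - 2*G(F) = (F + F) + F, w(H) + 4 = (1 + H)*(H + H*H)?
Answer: 0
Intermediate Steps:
w(H) = -4 + (1 + H)*(H + H²) (w(H) = -4 + (1 + H)*(H + H*H) = -4 + (1 + H)*(H + H²))
G(F) = 3/2 - 3*F/2 (G(F) = 3/2 - ((F + F) + F)/2 = 3/2 - (2*F + F)/2 = 3/2 - 3*F/2)
(w(-3)*G(1))*B = ((-4 - 3 + (-3)³ + 2*(-3)²)*(3/2 - 3/2*1))*1 = ((-4 - 3 - 27 + 2*9)*(3/2 - 3/2))*1 = ((-4 - 3 - 27 + 18)*0)*1 = -16*0*1 = 0*1 = 0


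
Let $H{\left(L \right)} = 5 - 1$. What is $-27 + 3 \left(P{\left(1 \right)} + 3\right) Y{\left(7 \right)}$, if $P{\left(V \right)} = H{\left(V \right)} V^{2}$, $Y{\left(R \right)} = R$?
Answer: $120$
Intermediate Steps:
$H{\left(L \right)} = 4$
$P{\left(V \right)} = 4 V^{2}$
$-27 + 3 \left(P{\left(1 \right)} + 3\right) Y{\left(7 \right)} = -27 + 3 \left(4 \cdot 1^{2} + 3\right) 7 = -27 + 3 \left(4 \cdot 1 + 3\right) 7 = -27 + 3 \left(4 + 3\right) 7 = -27 + 3 \cdot 7 \cdot 7 = -27 + 21 \cdot 7 = -27 + 147 = 120$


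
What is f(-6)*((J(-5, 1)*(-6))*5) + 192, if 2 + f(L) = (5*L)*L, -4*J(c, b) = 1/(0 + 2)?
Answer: 1719/2 ≈ 859.50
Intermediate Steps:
J(c, b) = -⅛ (J(c, b) = -1/(4*(0 + 2)) = -¼/2 = -¼*½ = -⅛)
f(L) = -2 + 5*L² (f(L) = -2 + (5*L)*L = -2 + 5*L²)
f(-6)*((J(-5, 1)*(-6))*5) + 192 = (-2 + 5*(-6)²)*(-⅛*(-6)*5) + 192 = (-2 + 5*36)*((¾)*5) + 192 = (-2 + 180)*(15/4) + 192 = 178*(15/4) + 192 = 1335/2 + 192 = 1719/2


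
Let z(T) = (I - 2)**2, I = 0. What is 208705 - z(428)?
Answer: 208701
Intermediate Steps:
z(T) = 4 (z(T) = (0 - 2)**2 = (-2)**2 = 4)
208705 - z(428) = 208705 - 1*4 = 208705 - 4 = 208701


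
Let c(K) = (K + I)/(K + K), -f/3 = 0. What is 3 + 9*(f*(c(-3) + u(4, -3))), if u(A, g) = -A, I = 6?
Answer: 3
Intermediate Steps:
f = 0 (f = -3*0 = 0)
c(K) = (6 + K)/(2*K) (c(K) = (K + 6)/(K + K) = (6 + K)/((2*K)) = (6 + K)*(1/(2*K)) = (6 + K)/(2*K))
3 + 9*(f*(c(-3) + u(4, -3))) = 3 + 9*(0*((1/2)*(6 - 3)/(-3) - 1*4)) = 3 + 9*(0*((1/2)*(-1/3)*3 - 4)) = 3 + 9*(0*(-1/2 - 4)) = 3 + 9*(0*(-9/2)) = 3 + 9*0 = 3 + 0 = 3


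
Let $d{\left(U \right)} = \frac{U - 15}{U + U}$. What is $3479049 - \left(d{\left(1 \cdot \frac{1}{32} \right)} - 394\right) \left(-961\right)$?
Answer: $\frac{5740511}{2} \approx 2.8703 \cdot 10^{6}$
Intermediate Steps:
$d{\left(U \right)} = \frac{-15 + U}{2 U}$
$3479049 - \left(d{\left(1 \cdot \frac{1}{32} \right)} - 394\right) \left(-961\right) = 3479049 - \left(\frac{-15 + 1 \cdot \frac{1}{32}}{2 \cdot 1 \cdot \frac{1}{32}} - 394\right) \left(-961\right) = 3479049 - \left(\frac{\frac{1}{\frac{1}{32}} \left(-15 + \frac{1}{32}\right)}{2} - 394\right) \left(-961\right) = 3479049 - \left(\frac{1}{2} \cdot 32 \left(- \frac{479}{32}\right) - 394\right) \left(-961\right) = 3479049 - \left(- \frac{479}{2} - 394\right) \left(-961\right) = 3479049 - \left(- \frac{1267}{2}\right) \left(-961\right) = 3479049 - \frac{1217587}{2} = \frac{5740511}{2}$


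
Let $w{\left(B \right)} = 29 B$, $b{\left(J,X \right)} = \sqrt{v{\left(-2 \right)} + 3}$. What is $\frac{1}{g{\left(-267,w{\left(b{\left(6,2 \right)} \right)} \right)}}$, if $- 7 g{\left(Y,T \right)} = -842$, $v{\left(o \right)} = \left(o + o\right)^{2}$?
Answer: $\frac{7}{842} \approx 0.0083135$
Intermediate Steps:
$v{\left(o \right)} = 4 o^{2}$ ($v{\left(o \right)} = \left(2 o\right)^{2} = 4 o^{2}$)
$b{\left(J,X \right)} = \sqrt{19}$ ($b{\left(J,X \right)} = \sqrt{4 \left(-2\right)^{2} + 3} = \sqrt{4 \cdot 4 + 3} = \sqrt{16 + 3} = \sqrt{19}$)
$g{\left(Y,T \right)} = \frac{842}{7}$ ($g{\left(Y,T \right)} = \left(- \frac{1}{7}\right) \left(-842\right) = \frac{842}{7}$)
$\frac{1}{g{\left(-267,w{\left(b{\left(6,2 \right)} \right)} \right)}} = \frac{1}{\frac{842}{7}} = \frac{7}{842}$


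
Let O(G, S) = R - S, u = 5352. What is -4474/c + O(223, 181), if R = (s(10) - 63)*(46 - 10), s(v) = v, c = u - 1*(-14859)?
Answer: -42225253/20211 ≈ -2089.2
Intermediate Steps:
c = 20211 (c = 5352 - 1*(-14859) = 5352 + 14859 = 20211)
R = -1908 (R = (10 - 63)*(46 - 10) = -53*36 = -1908)
O(G, S) = -1908 - S
-4474/c + O(223, 181) = -4474/20211 + (-1908 - 1*181) = -4474*1/20211 + (-1908 - 181) = -4474/20211 - 2089 = -42225253/20211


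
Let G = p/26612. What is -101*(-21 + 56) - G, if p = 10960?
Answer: -23521095/6653 ≈ -3535.4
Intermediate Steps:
G = 2740/6653 (G = 10960/26612 = 10960*(1/26612) = 2740/6653 ≈ 0.41184)
-101*(-21 + 56) - G = -101*(-21 + 56) - 1*2740/6653 = -101*35 - 2740/6653 = -3535 - 2740/6653 = -23521095/6653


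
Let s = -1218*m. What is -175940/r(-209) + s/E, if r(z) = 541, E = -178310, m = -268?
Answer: -15774228392/48232855 ≈ -327.04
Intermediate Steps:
s = 326424 (s = -1218*(-268) = 326424)
-175940/r(-209) + s/E = -175940/541 + 326424/(-178310) = -175940*1/541 + 326424*(-1/178310) = -175940/541 - 163212/89155 = -15774228392/48232855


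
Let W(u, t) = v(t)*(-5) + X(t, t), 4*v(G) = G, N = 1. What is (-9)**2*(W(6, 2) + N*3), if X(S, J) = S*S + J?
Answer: 1053/2 ≈ 526.50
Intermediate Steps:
v(G) = G/4
X(S, J) = J + S**2 (X(S, J) = S**2 + J = J + S**2)
W(u, t) = t**2 - t/4 (W(u, t) = (t/4)*(-5) + (t + t**2) = -5*t/4 + (t + t**2) = t**2 - t/4)
(-9)**2*(W(6, 2) + N*3) = (-9)**2*(2*(-1/4 + 2) + 1*3) = 81*(2*(7/4) + 3) = 81*(7/2 + 3) = 81*(13/2) = 1053/2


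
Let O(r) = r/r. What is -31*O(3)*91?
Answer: -2821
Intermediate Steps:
O(r) = 1
-31*O(3)*91 = -31*1*91 = -31*91 = -2821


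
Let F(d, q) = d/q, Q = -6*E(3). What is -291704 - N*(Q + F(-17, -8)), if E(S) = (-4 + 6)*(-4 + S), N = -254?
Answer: -1152465/4 ≈ -2.8812e+5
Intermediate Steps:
E(S) = -8 + 2*S (E(S) = 2*(-4 + S) = -8 + 2*S)
Q = 12 (Q = -6*(-8 + 2*3) = -6*(-8 + 6) = -6*(-2) = 12)
-291704 - N*(Q + F(-17, -8)) = -291704 - (-254)*(12 - 17/(-8)) = -291704 - (-254)*(12 - 17*(-1/8)) = -291704 - (-254)*(12 + 17/8) = -291704 - (-254)*113/8 = -291704 - 1*(-14351/4) = -291704 + 14351/4 = -1152465/4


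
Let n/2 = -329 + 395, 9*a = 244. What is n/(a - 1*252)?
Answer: -27/46 ≈ -0.58696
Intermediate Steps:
a = 244/9 (a = (⅑)*244 = 244/9 ≈ 27.111)
n = 132 (n = 2*(-329 + 395) = 2*66 = 132)
n/(a - 1*252) = 132/(244/9 - 1*252) = 132/(244/9 - 252) = 132/(-2024/9) = 132*(-9/2024) = -27/46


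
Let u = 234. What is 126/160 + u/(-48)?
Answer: -327/80 ≈ -4.0875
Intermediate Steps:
126/160 + u/(-48) = 126/160 + 234/(-48) = 126*(1/160) + 234*(-1/48) = 63/80 - 39/8 = -327/80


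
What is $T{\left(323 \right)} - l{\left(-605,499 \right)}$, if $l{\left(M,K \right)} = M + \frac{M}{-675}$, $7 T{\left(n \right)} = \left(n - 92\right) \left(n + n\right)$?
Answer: $\frac{2959484}{135} \approx 21922.0$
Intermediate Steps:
$T{\left(n \right)} = \frac{2 n \left(-92 + n\right)}{7}$ ($T{\left(n \right)} = \frac{\left(n - 92\right) \left(n + n\right)}{7} = \frac{\left(-92 + n\right) 2 n}{7} = \frac{2 n \left(-92 + n\right)}{7}$)
$l{\left(M,K \right)} = \frac{674 M}{675}$ ($l{\left(M,K \right)} = M + M \left(- \frac{1}{675}\right) = M - \frac{M}{675} = \frac{674 M}{675}$)
$T{\left(323 \right)} - l{\left(-605,499 \right)} = \frac{2}{7} \cdot 323 \left(-92 + 323\right) - \frac{674}{675} \left(-605\right) = \frac{2}{7} \cdot 323 \cdot 231 - - \frac{81554}{135} = 21318 + \frac{81554}{135} = \frac{2959484}{135}$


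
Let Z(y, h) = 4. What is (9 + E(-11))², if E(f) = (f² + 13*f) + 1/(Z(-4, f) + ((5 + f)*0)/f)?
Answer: 2601/16 ≈ 162.56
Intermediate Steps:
E(f) = ¼ + f² + 13*f (E(f) = (f² + 13*f) + 1/(4 + ((5 + f)*0)/f) = (f² + 13*f) + 1/(4 + 0/f) = (f² + 13*f) + 1/(4 + 0) = (f² + 13*f) + 1/4 = (f² + 13*f) + ¼ = ¼ + f² + 13*f)
(9 + E(-11))² = (9 + (¼ + (-11)² + 13*(-11)))² = (9 + (¼ + 121 - 143))² = (9 - 87/4)² = (-51/4)² = 2601/16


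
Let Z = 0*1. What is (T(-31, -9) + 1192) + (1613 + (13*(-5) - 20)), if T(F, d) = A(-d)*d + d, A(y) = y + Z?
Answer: 2630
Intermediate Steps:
Z = 0
A(y) = y (A(y) = y + 0 = y)
T(F, d) = d - d² (T(F, d) = (-d)*d + d = -d² + d = d - d²)
(T(-31, -9) + 1192) + (1613 + (13*(-5) - 20)) = (-9*(1 - 1*(-9)) + 1192) + (1613 + (13*(-5) - 20)) = (-9*(1 + 9) + 1192) + (1613 + (-65 - 20)) = (-9*10 + 1192) + (1613 - 85) = (-90 + 1192) + 1528 = 1102 + 1528 = 2630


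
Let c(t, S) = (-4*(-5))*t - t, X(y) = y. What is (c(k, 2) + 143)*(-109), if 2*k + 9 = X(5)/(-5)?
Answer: -5232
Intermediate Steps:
k = -5 (k = -9/2 + (5/(-5))/2 = -9/2 + (5*(-1/5))/2 = -9/2 + (1/2)*(-1) = -9/2 - 1/2 = -5)
c(t, S) = 19*t (c(t, S) = 20*t - t = 19*t)
(c(k, 2) + 143)*(-109) = (19*(-5) + 143)*(-109) = (-95 + 143)*(-109) = 48*(-109) = -5232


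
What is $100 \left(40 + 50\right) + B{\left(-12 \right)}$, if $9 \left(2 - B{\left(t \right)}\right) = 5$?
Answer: $\frac{81013}{9} \approx 9001.4$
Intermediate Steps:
$B{\left(t \right)} = \frac{13}{9}$ ($B{\left(t \right)} = 2 - \frac{5}{9} = \frac{13}{9}$)
$100 \left(40 + 50\right) + B{\left(-12 \right)} = 100 \left(40 + 50\right) + \frac{13}{9} = 100 \cdot 90 + \frac{13}{9} = 9000 + \frac{13}{9} = \frac{81013}{9}$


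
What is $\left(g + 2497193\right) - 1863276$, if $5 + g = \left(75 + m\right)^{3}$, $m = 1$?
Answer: $1072888$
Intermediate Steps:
$g = 438971$ ($g = -5 + \left(75 + 1\right)^{3} = -5 + 76^{3} = -5 + 438976 = 438971$)
$\left(g + 2497193\right) - 1863276 = \left(438971 + 2497193\right) - 1863276 = 2936164 - 1863276 = 1072888$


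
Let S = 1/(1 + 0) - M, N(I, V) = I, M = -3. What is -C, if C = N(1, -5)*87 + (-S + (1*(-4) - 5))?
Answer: -74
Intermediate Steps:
S = 4 (S = 1/(1 + 0) - 1*(-3) = 1/1 + 3 = 1 + 3 = 4)
C = 74 (C = 1*87 + (-1*4 + (1*(-4) - 5)) = 87 + (-4 + (-4 - 5)) = 87 + (-4 - 9) = 87 - 13 = 74)
-C = -1*74 = -74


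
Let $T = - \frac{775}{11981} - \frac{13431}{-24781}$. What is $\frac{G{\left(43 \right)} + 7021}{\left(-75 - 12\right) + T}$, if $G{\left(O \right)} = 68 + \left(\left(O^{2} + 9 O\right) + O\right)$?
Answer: $- \frac{2781370076248}{25688689471} \approx -108.27$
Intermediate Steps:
$T = \frac{141711536}{296901161}$ ($T = \left(-775\right) \frac{1}{11981} - - \frac{13431}{24781} = - \frac{775}{11981} + \frac{13431}{24781} = \frac{141711536}{296901161} \approx 0.4773$)
$G{\left(O \right)} = 68 + O^{2} + 10 O$ ($G{\left(O \right)} = 68 + \left(O^{2} + 10 O\right) = 68 + O^{2} + 10 O$)
$\frac{G{\left(43 \right)} + 7021}{\left(-75 - 12\right) + T} = \frac{\left(68 + 43^{2} + 10 \cdot 43\right) + 7021}{\left(-75 - 12\right) + \frac{141711536}{296901161}} = \frac{\left(68 + 1849 + 430\right) + 7021}{\left(-75 - 12\right) + \frac{141711536}{296901161}} = \frac{2347 + 7021}{-87 + \frac{141711536}{296901161}} = \frac{9368}{- \frac{25688689471}{296901161}} = 9368 \left(- \frac{296901161}{25688689471}\right) = - \frac{2781370076248}{25688689471}$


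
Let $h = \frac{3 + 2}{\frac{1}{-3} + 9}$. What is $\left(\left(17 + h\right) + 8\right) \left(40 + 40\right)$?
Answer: $\frac{26600}{13} \approx 2046.2$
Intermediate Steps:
$h = \frac{15}{26}$ ($h = \frac{5}{- \frac{1}{3} + 9} = \frac{5}{\frac{26}{3}} = 5 \cdot \frac{3}{26} = \frac{15}{26} \approx 0.57692$)
$\left(\left(17 + h\right) + 8\right) \left(40 + 40\right) = \left(\left(17 + \frac{15}{26}\right) + 8\right) \left(40 + 40\right) = \left(\frac{457}{26} + 8\right) 80 = \frac{665}{26} \cdot 80 = \frac{26600}{13}$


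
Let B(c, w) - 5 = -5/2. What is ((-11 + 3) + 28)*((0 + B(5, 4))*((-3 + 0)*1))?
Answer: -150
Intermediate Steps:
B(c, w) = 5/2 (B(c, w) = 5 - 5/2 = 5/2)
((-11 + 3) + 28)*((0 + B(5, 4))*((-3 + 0)*1)) = ((-11 + 3) + 28)*((0 + 5/2)*((-3 + 0)*1)) = (-8 + 28)*(5*(-3*1)/2) = 20*((5/2)*(-3)) = 20*(-15/2) = -150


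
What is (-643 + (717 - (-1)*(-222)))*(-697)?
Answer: 103156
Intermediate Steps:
(-643 + (717 - (-1)*(-222)))*(-697) = (-643 + (717 - 1*222))*(-697) = (-643 + (717 - 222))*(-697) = (-643 + 495)*(-697) = -148*(-697) = 103156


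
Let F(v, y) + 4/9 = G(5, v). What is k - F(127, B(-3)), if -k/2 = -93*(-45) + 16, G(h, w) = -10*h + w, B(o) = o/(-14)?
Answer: -76307/9 ≈ -8478.6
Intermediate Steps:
B(o) = -o/14 (B(o) = o*(-1/14) = -o/14)
G(h, w) = w - 10*h
k = -8402 (k = -2*(-93*(-45) + 16) = -2*(4185 + 16) = -2*4201 = -8402)
F(v, y) = -454/9 + v (F(v, y) = -4/9 + (v - 10*5) = -4/9 + (v - 50) = -4/9 + (-50 + v) = -454/9 + v)
k - F(127, B(-3)) = -8402 - (-454/9 + 127) = -8402 - 1*689/9 = -8402 - 689/9 = -76307/9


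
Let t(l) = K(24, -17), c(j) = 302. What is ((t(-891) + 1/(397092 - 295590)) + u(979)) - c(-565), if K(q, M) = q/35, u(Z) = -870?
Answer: -4161175957/3552570 ≈ -1171.3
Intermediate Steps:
K(q, M) = q/35 (K(q, M) = q*(1/35) = q/35)
t(l) = 24/35 (t(l) = (1/35)*24 = 24/35)
((t(-891) + 1/(397092 - 295590)) + u(979)) - c(-565) = ((24/35 + 1/(397092 - 295590)) - 870) - 1*302 = ((24/35 + 1/101502) - 870) - 302 = (2436083/3552570 - 870) - 302 = -3088299817/3552570 - 302 = -4161175957/3552570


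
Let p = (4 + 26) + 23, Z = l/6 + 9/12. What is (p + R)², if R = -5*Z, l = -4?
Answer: 398161/144 ≈ 2765.0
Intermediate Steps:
Z = 1/12 (Z = -4/6 + 9/12 = -4*⅙ + 9*(1/12) = -⅔ + ¾ = 1/12 ≈ 0.083333)
R = -5/12 (R = -5*1/12 = -5/12 ≈ -0.41667)
p = 53 (p = 30 + 23 = 53)
(p + R)² = (53 - 5/12)² = (631/12)² = 398161/144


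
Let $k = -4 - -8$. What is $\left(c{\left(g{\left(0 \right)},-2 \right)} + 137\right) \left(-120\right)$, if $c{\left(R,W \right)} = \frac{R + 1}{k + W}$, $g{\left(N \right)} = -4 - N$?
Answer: $-16260$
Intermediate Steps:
$k = 4$ ($k = -4 + 8 = 4$)
$c{\left(R,W \right)} = \frac{1 + R}{4 + W}$ ($c{\left(R,W \right)} = \frac{R + 1}{4 + W} = \frac{1 + R}{4 + W}$)
$\left(c{\left(g{\left(0 \right)},-2 \right)} + 137\right) \left(-120\right) = \left(\frac{1 - 4}{4 - 2} + 137\right) \left(-120\right) = \left(\frac{1 + \left(-4 + 0\right)}{2} + 137\right) \left(-120\right) = \left(\frac{1 - 4}{2} + 137\right) \left(-120\right) = \left(\frac{1}{2} \left(-3\right) + 137\right) \left(-120\right) = \left(- \frac{3}{2} + 137\right) \left(-120\right) = \frac{271}{2} \left(-120\right) = -16260$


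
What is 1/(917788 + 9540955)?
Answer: 1/10458743 ≈ 9.5614e-8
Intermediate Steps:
1/(917788 + 9540955) = 1/10458743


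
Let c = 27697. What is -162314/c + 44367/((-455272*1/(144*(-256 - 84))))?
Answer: 7511219602454/1576208573 ≈ 4765.4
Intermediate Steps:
-162314/c + 44367/((-455272*1/(144*(-256 - 84)))) = -162314/27697 + 44367/((-455272*1/(144*(-256 - 84)))) = -162314*1/27697 + 44367/((-455272/((-340*144)))) = -162314/27697 + 44367/((-455272/(-48960))) = -162314/27697 + 44367/((-455272*(-1/48960))) = -162314/27697 + 44367/(56909/6120) = -162314/27697 + 44367*(6120/56909) = -162314/27697 + 271526040/56909 = 7511219602454/1576208573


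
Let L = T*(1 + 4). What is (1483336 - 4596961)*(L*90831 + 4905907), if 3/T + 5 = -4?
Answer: -14803798562250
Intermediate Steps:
T = -⅓ (T = 3/(-5 - 4) = 3/(-9) = 3*(-⅑) = -⅓ ≈ -0.33333)
L = -5/3 (L = -(1 + 4)/3 = -⅓*5 = -5/3 ≈ -1.6667)
(1483336 - 4596961)*(L*90831 + 4905907) = (1483336 - 4596961)*(-5/3*90831 + 4905907) = -3113625*(-151385 + 4905907) = -3113625*4754522 = -14803798562250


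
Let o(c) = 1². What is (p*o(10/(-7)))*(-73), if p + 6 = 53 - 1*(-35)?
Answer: -5986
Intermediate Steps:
o(c) = 1
p = 82 (p = -6 + (53 - 1*(-35)) = -6 + (53 + 35) = -6 + 88 = 82)
(p*o(10/(-7)))*(-73) = (82*1)*(-73) = 82*(-73) = -5986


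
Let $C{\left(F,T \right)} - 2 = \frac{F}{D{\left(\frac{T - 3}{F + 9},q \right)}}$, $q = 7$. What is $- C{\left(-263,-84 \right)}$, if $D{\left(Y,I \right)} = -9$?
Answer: $- \frac{281}{9} \approx -31.222$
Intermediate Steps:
$C{\left(F,T \right)} = 2 - \frac{F}{9}$ ($C{\left(F,T \right)} = 2 + \frac{F}{-9} = 2 + F \left(- \frac{1}{9}\right) = 2 - \frac{F}{9}$)
$- C{\left(-263,-84 \right)} = - (2 - - \frac{263}{9}) = - (2 + \frac{263}{9}) = \left(-1\right) \frac{281}{9} = - \frac{281}{9}$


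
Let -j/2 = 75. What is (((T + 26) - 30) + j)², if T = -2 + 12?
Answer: 20736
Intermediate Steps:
T = 10
j = -150 (j = -2*75 = -150)
(((T + 26) - 30) + j)² = (((10 + 26) - 30) - 150)² = ((36 - 30) - 150)² = (6 - 150)² = (-144)² = 20736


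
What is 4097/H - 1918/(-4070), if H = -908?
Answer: -7466623/1847780 ≈ -4.0409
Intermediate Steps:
4097/H - 1918/(-4070) = 4097/(-908) - 1918/(-4070) = 4097*(-1/908) - 1918*(-1/4070) = -4097/908 + 959/2035 = -7466623/1847780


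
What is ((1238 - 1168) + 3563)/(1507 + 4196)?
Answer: 1211/1901 ≈ 0.63703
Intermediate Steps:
((1238 - 1168) + 3563)/(1507 + 4196) = (70 + 3563)/5703 = 3633*(1/5703) = 1211/1901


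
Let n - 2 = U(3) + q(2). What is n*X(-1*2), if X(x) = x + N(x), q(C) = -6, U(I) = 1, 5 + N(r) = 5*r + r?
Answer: 57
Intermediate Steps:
N(r) = -5 + 6*r (N(r) = -5 + (5*r + r) = -5 + 6*r)
X(x) = -5 + 7*x (X(x) = x + (-5 + 6*x) = -5 + 7*x)
n = -3 (n = 2 + (1 - 6) = 2 - 5 = -3)
n*X(-1*2) = -3*(-5 + 7*(-1*2)) = -3*(-5 + 7*(-2)) = -3*(-5 - 14) = -3*(-19) = 57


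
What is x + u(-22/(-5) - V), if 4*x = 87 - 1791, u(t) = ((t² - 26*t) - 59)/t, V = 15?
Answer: -121114/265 ≈ -457.03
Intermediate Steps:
u(t) = (-59 + t² - 26*t)/t
x = -426 (x = (87 - 1791)/4 = (¼)*(-1704) = -426)
x + u(-22/(-5) - V) = -426 + (-26 + (-22/(-5) - 1*15) - 59/(-22/(-5) - 1*15)) = -426 + (-26 + (-22*(-⅕) - 15) - 59/(-22*(-⅕) - 15)) = -426 + (-26 + (22/5 - 15) - 59/(22/5 - 15)) = -426 + (-26 - 53/5 - 59/(-53/5)) = -426 + (-26 - 53/5 - 59*(-5/53)) = -426 + (-26 - 53/5 + 295/53) = -426 - 8224/265 = -121114/265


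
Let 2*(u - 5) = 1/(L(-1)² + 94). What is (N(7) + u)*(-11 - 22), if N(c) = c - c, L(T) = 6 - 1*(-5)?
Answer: -70983/430 ≈ -165.08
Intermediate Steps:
L(T) = 11 (L(T) = 6 + 5 = 11)
N(c) = 0
u = 2151/430 (u = 5 + 1/(2*(11² + 94)) = 5 + 1/(2*(121 + 94)) = 5 + (½)/215 = 5 + (½)*(1/215) = 5 + 1/430 = 2151/430 ≈ 5.0023)
(N(7) + u)*(-11 - 22) = (0 + 2151/430)*(-11 - 22) = (2151/430)*(-33) = -70983/430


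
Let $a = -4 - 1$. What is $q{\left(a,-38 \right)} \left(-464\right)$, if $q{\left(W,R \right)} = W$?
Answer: $2320$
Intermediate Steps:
$a = -5$ ($a = -4 - 1 = -5$)
$q{\left(a,-38 \right)} \left(-464\right) = \left(-5\right) \left(-464\right) = 2320$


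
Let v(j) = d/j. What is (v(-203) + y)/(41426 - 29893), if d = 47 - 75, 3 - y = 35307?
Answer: -1023812/334457 ≈ -3.0611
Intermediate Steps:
y = -35304 (y = 3 - 1*35307 = 3 - 35307 = -35304)
d = -28
v(j) = -28/j
(v(-203) + y)/(41426 - 29893) = (-28/(-203) - 35304)/(41426 - 29893) = (-28*(-1/203) - 35304)/11533 = (4/29 - 35304)*(1/11533) = -1023812/29*1/11533 = -1023812/334457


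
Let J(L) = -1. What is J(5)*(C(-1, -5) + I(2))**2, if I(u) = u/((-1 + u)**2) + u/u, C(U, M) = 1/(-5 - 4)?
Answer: -676/81 ≈ -8.3457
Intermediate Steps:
C(U, M) = -1/9 (C(U, M) = 1/(-9) = -1/9)
I(u) = 1 + u/(-1 + u)**2 (I(u) = u/(-1 + u)**2 + 1 = 1 + u/(-1 + u)**2)
J(5)*(C(-1, -5) + I(2))**2 = -(-1/9 + (1 + 2/(-1 + 2)**2))**2 = -(-1/9 + (1 + 2/1**2))**2 = -(-1/9 + (1 + 2*1))**2 = -(-1/9 + (1 + 2))**2 = -(-1/9 + 3)**2 = -(26/9)**2 = -1*676/81 = -676/81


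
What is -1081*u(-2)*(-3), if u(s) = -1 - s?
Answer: 3243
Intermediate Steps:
-1081*u(-2)*(-3) = -1081*(-1 - 1*(-2))*(-3) = -1081*(-1 + 2)*(-3) = -1081*(-3) = 3243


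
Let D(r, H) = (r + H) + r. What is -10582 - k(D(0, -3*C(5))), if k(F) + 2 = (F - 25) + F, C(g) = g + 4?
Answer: -10501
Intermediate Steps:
C(g) = 4 + g
D(r, H) = H + 2*r (D(r, H) = (H + r) + r = H + 2*r)
k(F) = -27 + 2*F (k(F) = -2 + ((F - 25) + F) = -2 + ((-25 + F) + F) = -2 + (-25 + 2*F) = -27 + 2*F)
-10582 - k(D(0, -3*C(5))) = -10582 - (-27 + 2*(-3*(4 + 5) + 2*0)) = -10582 - (-27 + 2*(-3*9 + 0)) = -10582 - (-27 + 2*(-27 + 0)) = -10582 - (-27 + 2*(-27)) = -10582 - (-27 - 54) = -10582 - 1*(-81) = -10582 + 81 = -10501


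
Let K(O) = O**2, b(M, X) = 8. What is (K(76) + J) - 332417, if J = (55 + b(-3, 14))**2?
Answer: -322672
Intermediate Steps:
J = 3969 (J = (55 + 8)**2 = 63**2 = 3969)
(K(76) + J) - 332417 = (76**2 + 3969) - 332417 = (5776 + 3969) - 332417 = 9745 - 332417 = -322672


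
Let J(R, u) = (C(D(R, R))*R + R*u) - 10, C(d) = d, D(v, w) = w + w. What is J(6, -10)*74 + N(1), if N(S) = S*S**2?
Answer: 149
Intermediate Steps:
D(v, w) = 2*w
N(S) = S**3
J(R, u) = -10 + 2*R**2 + R*u (J(R, u) = ((2*R)*R + R*u) - 10 = (2*R**2 + R*u) - 10 = -10 + 2*R**2 + R*u)
J(6, -10)*74 + N(1) = (-10 + 2*6**2 + 6*(-10))*74 + 1**3 = (-10 + 2*36 - 60)*74 + 1 = (-10 + 72 - 60)*74 + 1 = 2*74 + 1 = 148 + 1 = 149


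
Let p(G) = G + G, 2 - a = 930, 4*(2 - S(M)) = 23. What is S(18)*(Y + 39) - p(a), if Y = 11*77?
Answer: -2933/2 ≈ -1466.5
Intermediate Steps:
S(M) = -15/4 (S(M) = 2 - ¼*23 = 2 - 23/4 = -15/4)
a = -928 (a = 2 - 1*930 = 2 - 930 = -928)
Y = 847
p(G) = 2*G
S(18)*(Y + 39) - p(a) = -15*(847 + 39)/4 - 2*(-928) = -15/4*886 - 1*(-1856) = -6645/2 + 1856 = -2933/2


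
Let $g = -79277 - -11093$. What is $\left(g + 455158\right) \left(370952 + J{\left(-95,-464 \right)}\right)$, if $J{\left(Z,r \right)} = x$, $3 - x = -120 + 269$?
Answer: $143492281044$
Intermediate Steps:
$g = -68184$ ($g = -79277 + 11093 = -68184$)
$x = -146$ ($x = 3 - \left(-120 + 269\right) = 3 - 149 = -146$)
$J{\left(Z,r \right)} = -146$
$\left(g + 455158\right) \left(370952 + J{\left(-95,-464 \right)}\right) = \left(-68184 + 455158\right) \left(370952 - 146\right) = 386974 \cdot 370806 = 143492281044$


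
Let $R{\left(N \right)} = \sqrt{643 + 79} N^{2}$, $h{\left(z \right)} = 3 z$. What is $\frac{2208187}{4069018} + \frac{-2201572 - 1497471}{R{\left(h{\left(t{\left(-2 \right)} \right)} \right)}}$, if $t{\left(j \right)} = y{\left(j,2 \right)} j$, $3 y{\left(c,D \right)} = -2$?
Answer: $\frac{2208187}{4069018} - \frac{3699043 \sqrt{2}}{608} \approx -8603.5$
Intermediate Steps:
$y{\left(c,D \right)} = - \frac{2}{3}$ ($y{\left(c,D \right)} = \frac{1}{3} \left(-2\right) = - \frac{2}{3}$)
$t{\left(j \right)} = - \frac{2 j}{3}$
$R{\left(N \right)} = 19 \sqrt{2} N^{2}$ ($R{\left(N \right)} = \sqrt{722} N^{2} = 19 \sqrt{2} N^{2}$)
$\frac{2208187}{4069018} + \frac{-2201572 - 1497471}{R{\left(h{\left(t{\left(-2 \right)} \right)} \right)}} = \frac{2208187}{4069018} + \frac{-2201572 - 1497471}{19 \sqrt{2} \left(3 \left(\left(- \frac{2}{3}\right) \left(-2\right)\right)\right)^{2}} = 2208187 \cdot \frac{1}{4069018} + \frac{-2201572 - 1497471}{19 \sqrt{2} \left(3 \cdot \frac{4}{3}\right)^{2}} = \frac{2208187}{4069018} - \frac{3699043}{19 \sqrt{2} \cdot 4^{2}} = \frac{2208187}{4069018} - \frac{3699043}{19 \sqrt{2} \cdot 16} = \frac{2208187}{4069018} - \frac{3699043}{304 \sqrt{2}} = \frac{2208187}{4069018} - 3699043 \frac{\sqrt{2}}{608} = \frac{2208187}{4069018} - \frac{3699043 \sqrt{2}}{608}$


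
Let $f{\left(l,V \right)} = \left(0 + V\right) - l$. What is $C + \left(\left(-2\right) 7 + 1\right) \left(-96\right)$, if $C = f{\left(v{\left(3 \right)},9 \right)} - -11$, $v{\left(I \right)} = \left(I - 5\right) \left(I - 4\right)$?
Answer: $1266$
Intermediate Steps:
$v{\left(I \right)} = \left(-5 + I\right) \left(-4 + I\right)$
$f{\left(l,V \right)} = V - l$
$C = 18$ ($C = \left(9 - \left(20 + 3^{2} - 27\right)\right) - -11 = \left(9 - \left(20 + 9 - 27\right)\right) + 11 = \left(9 - 2\right) + 11 = 7 + 11 = 18$)
$C + \left(\left(-2\right) 7 + 1\right) \left(-96\right) = 18 + \left(\left(-2\right) 7 + 1\right) \left(-96\right) = 18 + \left(-14 + 1\right) \left(-96\right) = 18 - -1248 = 18 + 1248 = 1266$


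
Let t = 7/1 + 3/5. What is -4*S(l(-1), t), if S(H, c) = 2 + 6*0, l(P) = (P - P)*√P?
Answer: -8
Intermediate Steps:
l(P) = 0 (l(P) = 0*√P = 0)
t = 38/5 (t = 7*1 + 3*(⅕) = 7 + ⅗ = 38/5 ≈ 7.6000)
S(H, c) = 2 (S(H, c) = 2 + 0 = 2)
-4*S(l(-1), t) = -4*2 = -8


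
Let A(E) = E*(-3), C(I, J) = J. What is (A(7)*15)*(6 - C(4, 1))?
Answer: -1575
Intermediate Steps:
A(E) = -3*E
(A(7)*15)*(6 - C(4, 1)) = (-3*7*15)*(6 - 1*1) = (-21*15)*(6 - 1) = -315*5 = -1575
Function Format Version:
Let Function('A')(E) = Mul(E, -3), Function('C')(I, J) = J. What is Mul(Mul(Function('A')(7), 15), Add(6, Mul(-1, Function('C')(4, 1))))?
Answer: -1575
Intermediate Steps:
Function('A')(E) = Mul(-3, E)
Mul(Mul(Function('A')(7), 15), Add(6, Mul(-1, Function('C')(4, 1)))) = Mul(Mul(Mul(-3, 7), 15), Add(6, Mul(-1, 1))) = Mul(Mul(-21, 15), Add(6, -1)) = Mul(-315, 5) = -1575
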